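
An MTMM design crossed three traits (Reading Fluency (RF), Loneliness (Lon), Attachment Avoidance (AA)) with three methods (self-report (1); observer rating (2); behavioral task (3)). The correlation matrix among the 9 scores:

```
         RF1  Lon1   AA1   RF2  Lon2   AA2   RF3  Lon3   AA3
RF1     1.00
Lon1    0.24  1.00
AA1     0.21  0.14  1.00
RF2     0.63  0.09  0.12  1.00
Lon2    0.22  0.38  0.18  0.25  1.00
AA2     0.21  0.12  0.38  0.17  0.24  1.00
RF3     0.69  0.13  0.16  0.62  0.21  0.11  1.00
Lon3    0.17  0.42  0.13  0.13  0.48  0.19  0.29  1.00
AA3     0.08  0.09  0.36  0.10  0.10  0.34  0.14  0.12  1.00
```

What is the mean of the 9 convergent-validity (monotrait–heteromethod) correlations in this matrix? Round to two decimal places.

0.48

Convergent values: 0.63, 0.69, 0.62, 0.38, 0.42, 0.48, 0.38, 0.36, 0.34; mean = 4.30/9 = 0.48.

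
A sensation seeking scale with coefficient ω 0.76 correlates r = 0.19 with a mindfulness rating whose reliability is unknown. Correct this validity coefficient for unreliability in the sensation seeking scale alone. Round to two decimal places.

Single correction: r_c = r_obs / √r_xx = 0.19 / √0.76 = 0.19 / 0.8718 ≈ 0.22.

0.22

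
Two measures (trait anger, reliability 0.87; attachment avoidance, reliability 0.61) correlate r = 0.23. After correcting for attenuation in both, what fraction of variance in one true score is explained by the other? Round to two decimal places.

0.10

Disattenuated r = 0.23 / √(0.87 × 0.61) = 0.23 / 0.7285 = 0.3157.
Shared true-score variance = 0.3157² = 0.0997 ≈ 0.10.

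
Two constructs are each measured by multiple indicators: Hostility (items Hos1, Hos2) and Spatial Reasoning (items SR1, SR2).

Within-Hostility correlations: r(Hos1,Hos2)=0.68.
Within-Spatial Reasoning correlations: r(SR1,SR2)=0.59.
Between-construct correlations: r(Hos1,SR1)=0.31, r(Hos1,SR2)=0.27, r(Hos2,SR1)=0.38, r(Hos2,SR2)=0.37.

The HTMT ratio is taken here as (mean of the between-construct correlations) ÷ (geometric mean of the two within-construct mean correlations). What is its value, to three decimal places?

Mean between = 1.33/4 = 0.3325.
Mean within-Hos = 0.68/1 = 0.6800; mean within-SR = 0.59/1 = 0.5900.
Geometric mean = √(0.6800 × 0.5900) = 0.6334.
HTMT = 0.3325 / 0.6334 = 0.525.

0.525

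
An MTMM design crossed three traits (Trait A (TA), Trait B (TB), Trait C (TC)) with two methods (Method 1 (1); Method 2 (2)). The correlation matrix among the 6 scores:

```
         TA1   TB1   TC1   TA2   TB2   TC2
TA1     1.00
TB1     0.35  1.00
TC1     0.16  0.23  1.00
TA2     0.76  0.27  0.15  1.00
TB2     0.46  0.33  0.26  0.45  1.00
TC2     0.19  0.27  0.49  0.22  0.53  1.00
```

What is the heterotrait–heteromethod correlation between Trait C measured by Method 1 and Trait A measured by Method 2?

0.15

Different traits and methods: r(TC1, TA2) = 0.15.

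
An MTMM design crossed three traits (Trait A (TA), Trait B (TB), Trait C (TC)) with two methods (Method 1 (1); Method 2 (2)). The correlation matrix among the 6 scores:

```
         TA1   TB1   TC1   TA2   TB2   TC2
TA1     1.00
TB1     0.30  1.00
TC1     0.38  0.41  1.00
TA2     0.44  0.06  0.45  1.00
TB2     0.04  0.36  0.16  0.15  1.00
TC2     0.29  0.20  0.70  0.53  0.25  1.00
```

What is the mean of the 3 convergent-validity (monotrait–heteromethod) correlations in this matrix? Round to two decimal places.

Convergent values: 0.44, 0.36, 0.70; mean = 1.50/3 = 0.50.

0.50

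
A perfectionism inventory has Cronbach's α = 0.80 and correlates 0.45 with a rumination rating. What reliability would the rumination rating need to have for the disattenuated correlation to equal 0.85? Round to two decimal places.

r_true = r_obs / √(r_xx · r_yy) ⇒ 0.85 = 0.45 / √(0.80 · r_yy).
√(0.80 · r_yy) = 0.45 / 0.85 = 0.5294; 0.80 · r_yy = 0.2803; r_yy = 0.2803 / 0.80 ≈ 0.35.

0.35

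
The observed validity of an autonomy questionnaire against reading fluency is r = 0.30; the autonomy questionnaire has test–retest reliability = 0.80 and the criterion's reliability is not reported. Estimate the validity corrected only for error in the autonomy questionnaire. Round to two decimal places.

Single correction: r_c = r_obs / √r_xx = 0.30 / √0.80 = 0.30 / 0.8944 ≈ 0.34.

0.34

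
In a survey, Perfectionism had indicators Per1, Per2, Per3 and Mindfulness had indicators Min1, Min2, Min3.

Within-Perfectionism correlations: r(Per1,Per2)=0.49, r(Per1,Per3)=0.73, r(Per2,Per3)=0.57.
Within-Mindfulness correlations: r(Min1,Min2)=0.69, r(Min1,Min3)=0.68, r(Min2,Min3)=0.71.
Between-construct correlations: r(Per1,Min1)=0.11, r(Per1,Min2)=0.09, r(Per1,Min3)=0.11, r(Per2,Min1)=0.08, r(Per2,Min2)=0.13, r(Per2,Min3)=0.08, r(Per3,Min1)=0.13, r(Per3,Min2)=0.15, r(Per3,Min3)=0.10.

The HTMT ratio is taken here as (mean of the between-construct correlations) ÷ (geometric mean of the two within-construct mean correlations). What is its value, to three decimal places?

Mean heterotrait r = 0.98/9 = 0.1089.
Mean within-Per = 1.79/3 = 0.5967; mean within-Min = 2.08/3 = 0.6933.
Geometric mean = √(0.5967 × 0.6933) = 0.6432.
HTMT = 0.1089 / 0.6432 = 0.169.

0.169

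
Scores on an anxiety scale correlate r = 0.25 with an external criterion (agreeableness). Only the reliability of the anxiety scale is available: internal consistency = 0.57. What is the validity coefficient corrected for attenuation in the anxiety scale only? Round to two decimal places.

0.33

Single correction: r_c = r_obs / √r_xx = 0.25 / √0.57 = 0.25 / 0.7550 ≈ 0.33.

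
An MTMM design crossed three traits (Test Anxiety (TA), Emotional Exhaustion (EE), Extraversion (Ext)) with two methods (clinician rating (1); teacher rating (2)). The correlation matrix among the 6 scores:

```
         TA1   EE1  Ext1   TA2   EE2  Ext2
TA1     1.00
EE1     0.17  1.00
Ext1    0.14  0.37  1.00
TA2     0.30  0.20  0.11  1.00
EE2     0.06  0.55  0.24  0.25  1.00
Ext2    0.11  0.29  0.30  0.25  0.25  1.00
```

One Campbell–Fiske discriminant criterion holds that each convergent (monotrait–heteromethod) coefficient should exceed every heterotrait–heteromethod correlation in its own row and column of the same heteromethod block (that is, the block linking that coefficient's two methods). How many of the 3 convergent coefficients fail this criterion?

0

Convergent coefficients and their comparison sets:
TA (methods 1·2): 0.30 vs {0.06, 0.20, 0.11, 0.11} → pass.
EE (methods 1·2): 0.55 vs {0.20, 0.06, 0.29, 0.24} → pass.
Ext (methods 1·2): 0.30 vs {0.11, 0.11, 0.24, 0.29} → pass.
0 of 3 fail.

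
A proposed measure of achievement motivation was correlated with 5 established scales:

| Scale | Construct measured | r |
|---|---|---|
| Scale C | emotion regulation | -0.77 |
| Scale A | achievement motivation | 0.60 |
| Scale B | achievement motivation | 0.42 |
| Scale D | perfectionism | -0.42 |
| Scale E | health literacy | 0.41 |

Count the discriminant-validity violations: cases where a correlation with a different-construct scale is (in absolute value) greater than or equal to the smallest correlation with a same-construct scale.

Convergent (same construct = achievement motivation): Scale A, Scale B.
Smallest convergent = 0.42. Discriminant |r|: 0.77, 0.42, 0.41; count ≥ 0.42 → 2.

2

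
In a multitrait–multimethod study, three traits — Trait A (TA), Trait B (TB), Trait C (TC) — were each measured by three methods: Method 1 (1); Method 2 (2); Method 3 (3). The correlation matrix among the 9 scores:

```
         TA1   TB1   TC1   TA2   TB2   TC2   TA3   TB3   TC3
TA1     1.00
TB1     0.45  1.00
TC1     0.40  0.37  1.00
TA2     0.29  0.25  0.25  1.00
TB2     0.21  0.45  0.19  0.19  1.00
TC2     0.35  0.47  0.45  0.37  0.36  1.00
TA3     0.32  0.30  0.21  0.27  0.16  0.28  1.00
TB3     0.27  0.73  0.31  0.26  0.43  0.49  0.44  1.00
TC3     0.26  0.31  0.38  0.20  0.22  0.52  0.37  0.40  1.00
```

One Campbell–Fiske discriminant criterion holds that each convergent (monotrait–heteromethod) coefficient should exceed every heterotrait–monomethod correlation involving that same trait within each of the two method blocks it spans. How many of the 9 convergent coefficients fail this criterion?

6

Each convergent coefficient versus the relevant comparison correlations:
TA (methods 1·2): 0.29 vs {0.45, 0.19, 0.40, 0.37} → fail.
TA (methods 1·3): 0.32 vs {0.45, 0.44, 0.40, 0.37} → fail.
TA (methods 2·3): 0.27 vs {0.19, 0.44, 0.37, 0.37} → fail.
TB (methods 1·2): 0.45 vs {0.45, 0.19, 0.37, 0.36} → fail.
TB (methods 1·3): 0.73 vs {0.45, 0.44, 0.37, 0.40} → pass.
TB (methods 2·3): 0.43 vs {0.19, 0.44, 0.36, 0.40} → fail.
TC (methods 1·2): 0.45 vs {0.40, 0.37, 0.37, 0.36} → pass.
TC (methods 1·3): 0.38 vs {0.40, 0.37, 0.37, 0.40} → fail.
TC (methods 2·3): 0.52 vs {0.37, 0.37, 0.36, 0.40} → pass.
6 of 9 fail.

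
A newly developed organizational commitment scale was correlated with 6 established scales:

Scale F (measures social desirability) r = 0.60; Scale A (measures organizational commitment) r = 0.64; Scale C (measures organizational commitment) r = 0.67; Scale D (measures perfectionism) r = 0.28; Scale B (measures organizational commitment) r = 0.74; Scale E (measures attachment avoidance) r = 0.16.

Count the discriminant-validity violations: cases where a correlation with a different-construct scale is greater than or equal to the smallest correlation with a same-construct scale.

0

Convergent (same construct = organizational commitment): Scale A, Scale C, Scale B.
Smallest convergent = 0.64. Discriminant values: 0.60, 0.28, 0.16; count ≥ 0.64 → 0.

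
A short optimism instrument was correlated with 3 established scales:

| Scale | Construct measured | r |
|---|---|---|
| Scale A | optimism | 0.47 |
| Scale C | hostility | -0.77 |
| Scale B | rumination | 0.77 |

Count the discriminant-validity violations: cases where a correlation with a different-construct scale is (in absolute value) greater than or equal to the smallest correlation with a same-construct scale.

2

Convergent (same construct = optimism): Scale A.
Smallest convergent = 0.47. Discriminant |r|: 0.77, 0.77; count ≥ 0.47 → 2.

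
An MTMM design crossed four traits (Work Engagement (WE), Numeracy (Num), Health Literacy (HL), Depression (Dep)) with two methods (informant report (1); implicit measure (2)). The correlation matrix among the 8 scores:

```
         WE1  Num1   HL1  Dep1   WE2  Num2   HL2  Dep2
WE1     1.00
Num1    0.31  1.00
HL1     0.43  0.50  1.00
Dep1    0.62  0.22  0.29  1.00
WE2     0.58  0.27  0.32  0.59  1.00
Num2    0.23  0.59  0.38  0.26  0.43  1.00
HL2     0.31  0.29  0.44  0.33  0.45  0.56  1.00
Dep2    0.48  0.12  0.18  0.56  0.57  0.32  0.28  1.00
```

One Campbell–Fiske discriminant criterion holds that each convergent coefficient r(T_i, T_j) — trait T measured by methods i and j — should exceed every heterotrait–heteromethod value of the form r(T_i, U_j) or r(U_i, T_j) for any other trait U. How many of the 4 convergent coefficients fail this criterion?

2

Each convergent coefficient versus the relevant comparison correlations:
WE (methods 1·2): 0.58 vs {0.23, 0.27, 0.31, 0.32, 0.48, 0.59} → fail.
Num (methods 1·2): 0.59 vs {0.27, 0.23, 0.29, 0.38, 0.12, 0.26} → pass.
HL (methods 1·2): 0.44 vs {0.32, 0.31, 0.38, 0.29, 0.18, 0.33} → pass.
Dep (methods 1·2): 0.56 vs {0.59, 0.48, 0.26, 0.12, 0.33, 0.18} → fail.
2 of 4 fail.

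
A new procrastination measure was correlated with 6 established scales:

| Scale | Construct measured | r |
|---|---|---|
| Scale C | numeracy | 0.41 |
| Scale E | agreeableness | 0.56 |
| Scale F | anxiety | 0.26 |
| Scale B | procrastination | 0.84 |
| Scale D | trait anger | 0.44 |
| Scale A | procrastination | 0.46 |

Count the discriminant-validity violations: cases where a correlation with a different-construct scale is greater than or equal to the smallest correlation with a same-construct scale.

Convergent (same construct = procrastination): Scale B, Scale A.
Smallest convergent = 0.46. Discriminant values: 0.41, 0.56, 0.26, 0.44; count ≥ 0.46 → 1.

1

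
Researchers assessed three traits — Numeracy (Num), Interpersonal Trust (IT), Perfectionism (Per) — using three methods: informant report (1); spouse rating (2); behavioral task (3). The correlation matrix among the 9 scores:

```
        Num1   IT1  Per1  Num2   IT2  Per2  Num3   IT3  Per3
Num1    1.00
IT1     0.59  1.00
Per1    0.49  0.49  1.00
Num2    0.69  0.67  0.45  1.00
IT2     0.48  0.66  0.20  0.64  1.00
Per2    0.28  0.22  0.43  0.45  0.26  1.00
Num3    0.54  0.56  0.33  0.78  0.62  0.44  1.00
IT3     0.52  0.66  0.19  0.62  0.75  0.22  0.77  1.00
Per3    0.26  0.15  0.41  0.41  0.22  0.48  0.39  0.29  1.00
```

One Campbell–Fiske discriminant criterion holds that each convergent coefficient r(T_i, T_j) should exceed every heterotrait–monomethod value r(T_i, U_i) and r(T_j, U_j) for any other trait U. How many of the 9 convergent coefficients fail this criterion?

Checking each validity diagonal entry against its comparison values:
Num (methods 1·2): 0.69 vs {0.59, 0.64, 0.49, 0.45} → pass.
Num (methods 1·3): 0.54 vs {0.59, 0.77, 0.49, 0.39} → fail.
Num (methods 2·3): 0.78 vs {0.64, 0.77, 0.45, 0.39} → pass.
IT (methods 1·2): 0.66 vs {0.59, 0.64, 0.49, 0.26} → pass.
IT (methods 1·3): 0.66 vs {0.59, 0.77, 0.49, 0.29} → fail.
IT (methods 2·3): 0.75 vs {0.64, 0.77, 0.26, 0.29} → fail.
Per (methods 1·2): 0.43 vs {0.49, 0.45, 0.49, 0.26} → fail.
Per (methods 1·3): 0.41 vs {0.49, 0.39, 0.49, 0.29} → fail.
Per (methods 2·3): 0.48 vs {0.45, 0.39, 0.26, 0.29} → pass.
5 of 9 fail.

5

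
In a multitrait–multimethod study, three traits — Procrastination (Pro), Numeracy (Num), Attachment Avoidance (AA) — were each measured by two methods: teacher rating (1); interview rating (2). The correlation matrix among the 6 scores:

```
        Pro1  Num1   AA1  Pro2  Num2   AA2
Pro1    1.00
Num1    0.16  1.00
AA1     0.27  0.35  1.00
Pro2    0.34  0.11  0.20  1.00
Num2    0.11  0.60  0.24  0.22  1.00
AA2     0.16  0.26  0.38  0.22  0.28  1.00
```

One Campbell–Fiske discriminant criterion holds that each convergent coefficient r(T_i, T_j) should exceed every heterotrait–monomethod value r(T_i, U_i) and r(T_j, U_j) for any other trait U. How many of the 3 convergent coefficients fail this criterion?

Convergent coefficients and their comparison sets:
Pro (methods 1·2): 0.34 vs {0.16, 0.22, 0.27, 0.22} → pass.
Num (methods 1·2): 0.60 vs {0.16, 0.22, 0.35, 0.28} → pass.
AA (methods 1·2): 0.38 vs {0.27, 0.22, 0.35, 0.28} → pass.
0 of 3 fail.

0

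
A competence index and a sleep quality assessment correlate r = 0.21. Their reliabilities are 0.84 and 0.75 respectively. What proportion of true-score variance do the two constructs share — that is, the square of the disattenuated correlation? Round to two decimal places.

0.07

Disattenuated r = 0.21 / √(0.84 × 0.75) = 0.21 / 0.7937 = 0.2646.
Shared true-score variance = 0.2646² = 0.0700 ≈ 0.07.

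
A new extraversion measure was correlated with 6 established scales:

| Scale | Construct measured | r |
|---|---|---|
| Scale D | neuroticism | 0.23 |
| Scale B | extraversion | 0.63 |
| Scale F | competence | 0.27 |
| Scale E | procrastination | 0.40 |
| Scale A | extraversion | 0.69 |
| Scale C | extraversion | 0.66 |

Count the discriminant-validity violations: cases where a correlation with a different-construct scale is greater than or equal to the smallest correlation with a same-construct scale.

0

Convergent (same construct = extraversion): Scale B, Scale A, Scale C.
Smallest convergent = 0.63. Discriminant values: 0.23, 0.27, 0.40; count ≥ 0.63 → 0.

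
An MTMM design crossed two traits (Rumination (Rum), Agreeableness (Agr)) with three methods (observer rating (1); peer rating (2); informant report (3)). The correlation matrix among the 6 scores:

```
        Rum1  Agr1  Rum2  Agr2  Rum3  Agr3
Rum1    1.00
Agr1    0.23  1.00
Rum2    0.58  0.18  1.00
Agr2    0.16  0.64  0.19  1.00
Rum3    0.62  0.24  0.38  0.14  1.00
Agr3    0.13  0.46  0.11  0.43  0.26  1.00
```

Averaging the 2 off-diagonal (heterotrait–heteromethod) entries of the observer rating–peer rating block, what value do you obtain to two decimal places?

0.17

HTHM values (method 1 × method 2): 0.16, 0.18; mean = 0.34/2 = 0.17.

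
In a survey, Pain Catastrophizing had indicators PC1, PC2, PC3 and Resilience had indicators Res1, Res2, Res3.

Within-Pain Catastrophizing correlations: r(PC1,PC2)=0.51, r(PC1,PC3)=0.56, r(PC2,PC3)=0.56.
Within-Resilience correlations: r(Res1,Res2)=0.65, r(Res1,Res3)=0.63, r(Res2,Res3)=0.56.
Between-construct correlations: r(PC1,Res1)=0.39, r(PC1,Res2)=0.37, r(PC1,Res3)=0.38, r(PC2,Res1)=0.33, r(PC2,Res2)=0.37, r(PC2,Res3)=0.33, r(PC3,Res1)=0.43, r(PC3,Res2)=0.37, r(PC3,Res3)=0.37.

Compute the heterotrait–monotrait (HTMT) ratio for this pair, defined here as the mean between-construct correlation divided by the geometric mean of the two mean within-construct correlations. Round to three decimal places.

0.643

Mean between = 3.34/9 = 0.3711.
Mean within-PC = 1.63/3 = 0.5433; mean within-Res = 1.84/3 = 0.6133.
Geometric mean = √(0.5433 × 0.6133) = 0.5772.
HTMT = 0.3711 / 0.5772 = 0.643.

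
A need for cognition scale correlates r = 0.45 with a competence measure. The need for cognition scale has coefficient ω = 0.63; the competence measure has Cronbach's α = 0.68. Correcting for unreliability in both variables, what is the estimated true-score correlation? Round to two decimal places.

0.69

r_true = r_obs / √(r_xx · r_yy) = 0.45 / √(0.63 × 0.68) = 0.45 / √0.4284 = 0.45 / 0.6545 ≈ 0.69.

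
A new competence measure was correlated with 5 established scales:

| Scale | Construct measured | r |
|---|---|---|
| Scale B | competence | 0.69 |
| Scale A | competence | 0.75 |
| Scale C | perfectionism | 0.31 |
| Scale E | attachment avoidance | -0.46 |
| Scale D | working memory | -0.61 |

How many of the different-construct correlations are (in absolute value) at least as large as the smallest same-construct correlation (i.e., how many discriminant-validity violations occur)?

Convergent (same construct = competence): Scale B, Scale A.
Smallest convergent = 0.69. Discriminant |r|: 0.31, 0.46, 0.61; count ≥ 0.69 → 0.

0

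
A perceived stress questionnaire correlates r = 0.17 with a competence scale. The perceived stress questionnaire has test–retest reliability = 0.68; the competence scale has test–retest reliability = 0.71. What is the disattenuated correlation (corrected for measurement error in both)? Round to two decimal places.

r_true = r_obs / √(r_xx · r_yy) = 0.17 / √(0.68 × 0.71) = 0.17 / √0.4828 = 0.17 / 0.6948 ≈ 0.24.

0.24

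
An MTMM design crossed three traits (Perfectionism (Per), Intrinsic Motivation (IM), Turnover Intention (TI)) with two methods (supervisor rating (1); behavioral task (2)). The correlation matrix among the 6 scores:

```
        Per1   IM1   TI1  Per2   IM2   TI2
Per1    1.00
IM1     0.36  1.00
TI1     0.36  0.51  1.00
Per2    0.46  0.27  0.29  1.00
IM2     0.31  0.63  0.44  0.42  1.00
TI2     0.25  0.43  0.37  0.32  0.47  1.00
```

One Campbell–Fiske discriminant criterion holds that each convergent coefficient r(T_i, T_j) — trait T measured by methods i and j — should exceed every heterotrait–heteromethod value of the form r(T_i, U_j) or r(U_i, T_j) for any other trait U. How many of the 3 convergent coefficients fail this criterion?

Each convergent coefficient versus the relevant comparison correlations:
Per (methods 1·2): 0.46 vs {0.31, 0.27, 0.25, 0.29} → pass.
IM (methods 1·2): 0.63 vs {0.27, 0.31, 0.43, 0.44} → pass.
TI (methods 1·2): 0.37 vs {0.29, 0.25, 0.44, 0.43} → fail.
1 of 3 fail.

1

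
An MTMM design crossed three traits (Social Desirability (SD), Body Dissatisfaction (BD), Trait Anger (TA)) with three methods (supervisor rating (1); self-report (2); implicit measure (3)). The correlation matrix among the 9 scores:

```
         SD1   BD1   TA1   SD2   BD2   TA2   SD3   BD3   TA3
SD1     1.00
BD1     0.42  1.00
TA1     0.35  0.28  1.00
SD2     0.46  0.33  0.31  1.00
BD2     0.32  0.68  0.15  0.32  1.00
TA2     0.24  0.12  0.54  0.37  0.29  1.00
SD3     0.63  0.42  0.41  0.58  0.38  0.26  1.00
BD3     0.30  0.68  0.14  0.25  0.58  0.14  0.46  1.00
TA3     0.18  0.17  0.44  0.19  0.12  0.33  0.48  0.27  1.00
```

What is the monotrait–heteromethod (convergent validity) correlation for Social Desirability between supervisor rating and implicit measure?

Same trait (SD), different methods: r(SD1, SD3) = 0.63.

0.63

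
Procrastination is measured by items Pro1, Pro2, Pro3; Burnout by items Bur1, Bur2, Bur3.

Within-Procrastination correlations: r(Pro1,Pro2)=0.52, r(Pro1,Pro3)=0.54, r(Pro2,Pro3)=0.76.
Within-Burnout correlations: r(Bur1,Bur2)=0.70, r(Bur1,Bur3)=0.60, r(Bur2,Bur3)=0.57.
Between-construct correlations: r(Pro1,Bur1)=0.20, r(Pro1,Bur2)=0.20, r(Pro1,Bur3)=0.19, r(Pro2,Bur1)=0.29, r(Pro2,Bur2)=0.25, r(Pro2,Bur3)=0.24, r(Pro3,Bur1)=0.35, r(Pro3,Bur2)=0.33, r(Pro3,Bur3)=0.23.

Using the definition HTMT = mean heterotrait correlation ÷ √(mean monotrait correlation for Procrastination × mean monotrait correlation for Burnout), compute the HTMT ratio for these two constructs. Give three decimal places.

Mean between = 2.28/9 = 0.2533.
Mean within-Pro = 1.82/3 = 0.6067; mean within-Bur = 1.87/3 = 0.6233.
Geometric mean = √(0.6067 × 0.6233) = 0.6149.
HTMT = 0.2533 / 0.6149 = 0.412.

0.412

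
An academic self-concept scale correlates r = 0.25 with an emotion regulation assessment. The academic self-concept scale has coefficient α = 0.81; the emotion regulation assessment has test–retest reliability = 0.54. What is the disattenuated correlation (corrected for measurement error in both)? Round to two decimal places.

r_true = r_obs / √(r_xx · r_yy) = 0.25 / √(0.81 × 0.54) = 0.25 / √0.4374 = 0.25 / 0.6614 ≈ 0.38.

0.38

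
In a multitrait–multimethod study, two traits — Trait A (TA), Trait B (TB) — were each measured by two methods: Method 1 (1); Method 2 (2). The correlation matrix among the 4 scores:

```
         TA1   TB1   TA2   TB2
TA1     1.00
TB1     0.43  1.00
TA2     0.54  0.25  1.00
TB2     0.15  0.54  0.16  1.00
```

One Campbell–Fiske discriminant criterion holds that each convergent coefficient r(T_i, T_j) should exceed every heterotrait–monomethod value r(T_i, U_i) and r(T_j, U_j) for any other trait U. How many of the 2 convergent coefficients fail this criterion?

0

Each convergent coefficient versus the relevant comparison correlations:
TA (methods 1·2): 0.54 vs {0.43, 0.16} → pass.
TB (methods 1·2): 0.54 vs {0.43, 0.16} → pass.
0 of 2 fail.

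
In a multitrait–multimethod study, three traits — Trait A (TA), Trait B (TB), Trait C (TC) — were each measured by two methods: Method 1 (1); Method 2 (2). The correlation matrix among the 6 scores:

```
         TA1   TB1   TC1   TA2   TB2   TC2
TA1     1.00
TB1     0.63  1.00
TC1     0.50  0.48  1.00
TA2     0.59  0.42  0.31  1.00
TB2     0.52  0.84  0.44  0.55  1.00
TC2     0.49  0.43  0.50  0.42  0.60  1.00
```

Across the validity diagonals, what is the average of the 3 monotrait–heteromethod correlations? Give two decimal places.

Convergent values: 0.59, 0.84, 0.50; mean = 1.93/3 = 0.64.

0.64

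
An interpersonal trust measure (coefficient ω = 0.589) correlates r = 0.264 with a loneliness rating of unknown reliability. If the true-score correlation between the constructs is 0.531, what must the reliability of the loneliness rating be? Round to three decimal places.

0.420

r_true = r_obs / √(r_xx · r_yy) ⇒ 0.531 = 0.264 / √(0.589 · r_yy).
√(0.589 · r_yy) = 0.264 / 0.531 = 0.4972; 0.589 · r_yy = 0.2472; r_yy = 0.2472 / 0.589 ≈ 0.420.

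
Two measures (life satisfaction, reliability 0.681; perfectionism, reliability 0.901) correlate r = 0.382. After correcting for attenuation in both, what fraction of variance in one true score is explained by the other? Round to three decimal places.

Disattenuated r = 0.382 / √(0.681 × 0.901) = 0.382 / 0.7833 = 0.4877.
Shared true-score variance = 0.4877² = 0.2379 ≈ 0.238.

0.238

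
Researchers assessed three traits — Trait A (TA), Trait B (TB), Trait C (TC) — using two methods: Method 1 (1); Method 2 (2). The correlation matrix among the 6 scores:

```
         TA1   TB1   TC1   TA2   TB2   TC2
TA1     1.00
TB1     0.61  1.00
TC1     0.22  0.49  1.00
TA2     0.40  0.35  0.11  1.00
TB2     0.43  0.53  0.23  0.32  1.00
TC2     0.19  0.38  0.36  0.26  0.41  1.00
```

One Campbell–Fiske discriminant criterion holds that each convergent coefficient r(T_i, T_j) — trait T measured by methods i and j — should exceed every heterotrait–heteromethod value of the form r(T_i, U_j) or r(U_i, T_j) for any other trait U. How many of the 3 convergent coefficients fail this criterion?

2

Each convergent coefficient versus the relevant comparison correlations:
TA (methods 1·2): 0.40 vs {0.43, 0.35, 0.19, 0.11} → fail.
TB (methods 1·2): 0.53 vs {0.35, 0.43, 0.38, 0.23} → pass.
TC (methods 1·2): 0.36 vs {0.11, 0.19, 0.23, 0.38} → fail.
2 of 3 fail.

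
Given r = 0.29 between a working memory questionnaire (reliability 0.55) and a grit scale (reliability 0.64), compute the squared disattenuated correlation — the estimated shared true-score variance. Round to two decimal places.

Disattenuated r = 0.29 / √(0.55 × 0.64) = 0.29 / 0.5933 = 0.4888.
Shared true-score variance = 0.4888² = 0.2389 ≈ 0.24.

0.24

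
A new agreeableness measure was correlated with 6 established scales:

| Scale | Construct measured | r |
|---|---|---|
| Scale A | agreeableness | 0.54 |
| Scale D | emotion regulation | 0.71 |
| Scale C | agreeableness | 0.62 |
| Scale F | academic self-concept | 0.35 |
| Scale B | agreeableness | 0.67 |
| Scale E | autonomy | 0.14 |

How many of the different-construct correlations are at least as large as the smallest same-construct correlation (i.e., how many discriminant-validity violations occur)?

1

Convergent (same construct = agreeableness): Scale A, Scale C, Scale B.
Smallest convergent = 0.54. Discriminant values: 0.71, 0.35, 0.14; count ≥ 0.54 → 1.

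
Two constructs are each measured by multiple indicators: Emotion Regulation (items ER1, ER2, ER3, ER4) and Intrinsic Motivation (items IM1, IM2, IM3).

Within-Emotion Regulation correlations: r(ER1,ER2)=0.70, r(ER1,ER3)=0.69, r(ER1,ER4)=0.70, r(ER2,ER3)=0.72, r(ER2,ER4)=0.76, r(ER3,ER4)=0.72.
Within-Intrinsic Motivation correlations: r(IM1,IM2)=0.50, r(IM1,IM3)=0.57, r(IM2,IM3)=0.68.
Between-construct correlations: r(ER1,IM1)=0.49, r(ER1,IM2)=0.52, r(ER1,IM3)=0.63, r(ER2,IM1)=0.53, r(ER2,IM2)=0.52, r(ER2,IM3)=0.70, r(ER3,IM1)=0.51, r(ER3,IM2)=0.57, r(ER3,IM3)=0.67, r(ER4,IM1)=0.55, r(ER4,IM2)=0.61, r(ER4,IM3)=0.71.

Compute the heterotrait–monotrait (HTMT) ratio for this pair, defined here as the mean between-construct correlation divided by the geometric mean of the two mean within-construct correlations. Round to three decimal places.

Mean between = 7.01/12 = 0.5842.
Mean within-ER = 4.29/6 = 0.7150; mean within-IM = 1.75/3 = 0.5833.
Geometric mean = √(0.7150 × 0.5833) = 0.6458.
HTMT = 0.5842 / 0.6458 = 0.905.

0.905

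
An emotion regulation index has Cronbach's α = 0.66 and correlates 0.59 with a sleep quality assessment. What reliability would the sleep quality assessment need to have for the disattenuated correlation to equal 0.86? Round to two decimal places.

0.71

r_true = r_obs / √(r_xx · r_yy) ⇒ 0.86 = 0.59 / √(0.66 · r_yy).
√(0.66 · r_yy) = 0.59 / 0.86 = 0.6860; 0.66 · r_yy = 0.4706; r_yy = 0.4706 / 0.66 ≈ 0.71.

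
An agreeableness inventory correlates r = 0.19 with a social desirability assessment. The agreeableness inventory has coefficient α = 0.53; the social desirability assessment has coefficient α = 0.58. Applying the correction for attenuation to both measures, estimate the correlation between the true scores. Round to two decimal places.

0.34

r_true = r_obs / √(r_xx · r_yy) = 0.19 / √(0.53 × 0.58) = 0.19 / √0.3074 = 0.19 / 0.5544 ≈ 0.34.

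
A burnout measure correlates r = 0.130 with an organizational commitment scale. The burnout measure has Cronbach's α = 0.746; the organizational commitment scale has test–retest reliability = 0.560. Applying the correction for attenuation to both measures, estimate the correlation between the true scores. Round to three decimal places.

r_true = r_obs / √(r_xx · r_yy) = 0.130 / √(0.746 × 0.560) = 0.130 / √0.417760 = 0.130 / 0.6463 ≈ 0.201.

0.201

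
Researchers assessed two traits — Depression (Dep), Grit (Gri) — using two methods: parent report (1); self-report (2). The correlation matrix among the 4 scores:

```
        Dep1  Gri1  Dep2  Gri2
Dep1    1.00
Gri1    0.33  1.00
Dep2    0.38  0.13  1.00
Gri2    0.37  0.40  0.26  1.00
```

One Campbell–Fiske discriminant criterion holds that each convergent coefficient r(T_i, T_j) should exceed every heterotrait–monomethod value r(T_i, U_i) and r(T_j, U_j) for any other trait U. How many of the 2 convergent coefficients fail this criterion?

0

Convergent coefficients and their comparison sets:
Dep (methods 1·2): 0.38 vs {0.33, 0.26} → pass.
Gri (methods 1·2): 0.40 vs {0.33, 0.26} → pass.
0 of 2 fail.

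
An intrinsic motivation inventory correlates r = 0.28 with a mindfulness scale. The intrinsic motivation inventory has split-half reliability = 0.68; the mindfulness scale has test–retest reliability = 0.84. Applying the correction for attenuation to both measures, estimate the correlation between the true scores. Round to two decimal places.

r_true = r_obs / √(r_xx · r_yy) = 0.28 / √(0.68 × 0.84) = 0.28 / √0.5712 = 0.28 / 0.7558 ≈ 0.37.

0.37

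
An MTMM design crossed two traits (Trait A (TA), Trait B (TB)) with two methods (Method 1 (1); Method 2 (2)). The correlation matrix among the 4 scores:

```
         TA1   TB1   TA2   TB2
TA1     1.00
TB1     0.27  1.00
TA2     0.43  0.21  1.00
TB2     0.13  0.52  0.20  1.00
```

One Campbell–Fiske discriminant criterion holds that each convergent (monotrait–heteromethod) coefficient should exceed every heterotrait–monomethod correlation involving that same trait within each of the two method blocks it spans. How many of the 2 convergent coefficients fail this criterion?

Convergent coefficients and their comparison sets:
TA (methods 1·2): 0.43 vs {0.27, 0.20} → pass.
TB (methods 1·2): 0.52 vs {0.27, 0.20} → pass.
0 of 2 fail.

0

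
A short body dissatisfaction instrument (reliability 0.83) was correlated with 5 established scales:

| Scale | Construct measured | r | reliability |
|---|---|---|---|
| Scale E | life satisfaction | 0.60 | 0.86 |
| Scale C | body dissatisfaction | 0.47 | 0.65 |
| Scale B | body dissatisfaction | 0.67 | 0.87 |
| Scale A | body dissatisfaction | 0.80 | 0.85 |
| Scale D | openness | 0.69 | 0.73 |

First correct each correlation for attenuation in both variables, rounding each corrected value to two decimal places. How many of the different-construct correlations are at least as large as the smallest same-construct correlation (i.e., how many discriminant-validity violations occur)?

Disattenuated r (r / √(r_scale · r_new)):
  Scale E (disc): 0.60 / √(0.86·0.83) = 0.71
  Scale C (conv): 0.47 / √(0.65·0.83) = 0.64
  Scale B (conv): 0.67 / √(0.87·0.83) = 0.79
  Scale A (conv): 0.80 / √(0.85·0.83) = 0.95
  Scale D (disc): 0.69 / √(0.73·0.83) = 0.89
Smallest convergent = 0.64. Discriminant values: 0.71, 0.89; count ≥ 0.64 → 2.

2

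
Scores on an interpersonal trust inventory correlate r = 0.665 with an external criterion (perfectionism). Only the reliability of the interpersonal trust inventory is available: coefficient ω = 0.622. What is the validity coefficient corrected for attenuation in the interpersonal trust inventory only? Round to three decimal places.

Single correction: r_c = r_obs / √r_xx = 0.665 / √0.622 = 0.665 / 0.7887 ≈ 0.843.

0.843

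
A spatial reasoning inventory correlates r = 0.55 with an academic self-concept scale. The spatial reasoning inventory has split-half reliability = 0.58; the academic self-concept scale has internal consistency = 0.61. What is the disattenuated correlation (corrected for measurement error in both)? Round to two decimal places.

0.92

r_true = r_obs / √(r_xx · r_yy) = 0.55 / √(0.58 × 0.61) = 0.55 / √0.3538 = 0.55 / 0.5948 ≈ 0.92.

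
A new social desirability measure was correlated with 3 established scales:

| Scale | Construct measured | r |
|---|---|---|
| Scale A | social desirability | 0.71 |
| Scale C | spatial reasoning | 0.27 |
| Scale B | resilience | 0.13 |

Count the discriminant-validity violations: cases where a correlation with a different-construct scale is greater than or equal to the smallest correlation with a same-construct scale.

0

Convergent (same construct = social desirability): Scale A.
Smallest convergent = 0.71. Discriminant values: 0.27, 0.13; count ≥ 0.71 → 0.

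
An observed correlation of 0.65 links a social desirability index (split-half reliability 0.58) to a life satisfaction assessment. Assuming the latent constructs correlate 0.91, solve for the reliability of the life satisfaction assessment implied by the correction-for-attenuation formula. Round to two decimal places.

0.88

r_true = r_obs / √(r_xx · r_yy) ⇒ 0.91 = 0.65 / √(0.58 · r_yy).
√(0.58 · r_yy) = 0.65 / 0.91 = 0.7143; 0.58 · r_yy = 0.5102; r_yy = 0.5102 / 0.58 ≈ 0.88.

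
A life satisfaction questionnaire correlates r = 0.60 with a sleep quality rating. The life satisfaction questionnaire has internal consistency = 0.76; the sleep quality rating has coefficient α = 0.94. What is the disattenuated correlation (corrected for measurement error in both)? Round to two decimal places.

0.71

r_true = r_obs / √(r_xx · r_yy) = 0.60 / √(0.76 × 0.94) = 0.60 / √0.7144 = 0.60 / 0.8452 ≈ 0.71.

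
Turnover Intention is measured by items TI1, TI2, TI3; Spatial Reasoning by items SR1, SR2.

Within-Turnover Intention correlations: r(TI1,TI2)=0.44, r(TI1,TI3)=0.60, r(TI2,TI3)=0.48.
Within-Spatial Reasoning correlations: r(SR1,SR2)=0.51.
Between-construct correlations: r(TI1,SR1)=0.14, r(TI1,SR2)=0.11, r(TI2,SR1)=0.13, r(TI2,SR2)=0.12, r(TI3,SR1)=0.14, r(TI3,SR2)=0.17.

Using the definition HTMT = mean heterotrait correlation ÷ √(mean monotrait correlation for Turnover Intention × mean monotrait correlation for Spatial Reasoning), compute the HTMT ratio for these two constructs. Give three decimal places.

0.266

Mean heterotrait r = 0.81/6 = 0.1350.
Mean within-TI = 1.52/3 = 0.5067; mean within-SR = 0.51/1 = 0.5100.
Geometric mean = √(0.5067 × 0.5100) = 0.5083.
HTMT = 0.1350 / 0.5083 = 0.266.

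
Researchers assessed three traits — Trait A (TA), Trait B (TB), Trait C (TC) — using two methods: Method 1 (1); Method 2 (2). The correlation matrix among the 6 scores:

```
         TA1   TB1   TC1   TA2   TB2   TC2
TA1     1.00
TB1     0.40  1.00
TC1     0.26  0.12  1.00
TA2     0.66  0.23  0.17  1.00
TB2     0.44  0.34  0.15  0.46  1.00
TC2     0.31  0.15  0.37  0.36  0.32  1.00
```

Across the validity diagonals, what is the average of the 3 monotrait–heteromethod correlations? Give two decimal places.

Convergent values: 0.66, 0.34, 0.37; mean = 1.37/3 = 0.46.

0.46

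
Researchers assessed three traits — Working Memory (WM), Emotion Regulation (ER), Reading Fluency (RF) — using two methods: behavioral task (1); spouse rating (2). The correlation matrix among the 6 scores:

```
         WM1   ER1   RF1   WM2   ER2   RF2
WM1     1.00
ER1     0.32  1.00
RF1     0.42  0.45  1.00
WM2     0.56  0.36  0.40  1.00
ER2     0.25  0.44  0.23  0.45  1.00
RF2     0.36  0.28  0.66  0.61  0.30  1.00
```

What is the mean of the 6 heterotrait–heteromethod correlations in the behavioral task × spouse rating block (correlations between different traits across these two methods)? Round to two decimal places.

HTHM values (method 1 × method 2): 0.25, 0.36, 0.36, 0.28, 0.40, 0.23; mean = 1.88/6 = 0.31.

0.31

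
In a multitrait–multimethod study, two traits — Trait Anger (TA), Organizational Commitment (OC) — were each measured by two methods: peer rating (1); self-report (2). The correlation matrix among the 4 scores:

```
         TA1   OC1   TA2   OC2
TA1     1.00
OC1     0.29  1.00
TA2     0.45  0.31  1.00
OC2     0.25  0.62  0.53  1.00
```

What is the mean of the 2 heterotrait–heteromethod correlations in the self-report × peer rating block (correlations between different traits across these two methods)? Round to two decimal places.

0.28

HTHM values (method 2 × method 1): 0.31, 0.25; mean = 0.56/2 = 0.28.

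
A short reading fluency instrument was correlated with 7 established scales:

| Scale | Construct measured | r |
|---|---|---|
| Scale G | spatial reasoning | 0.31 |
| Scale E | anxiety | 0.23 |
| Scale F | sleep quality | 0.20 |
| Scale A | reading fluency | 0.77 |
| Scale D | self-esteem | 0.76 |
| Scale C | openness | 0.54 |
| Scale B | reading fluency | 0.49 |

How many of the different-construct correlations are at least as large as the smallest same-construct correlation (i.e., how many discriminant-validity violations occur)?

Convergent (same construct = reading fluency): Scale A, Scale B.
Smallest convergent = 0.49. Discriminant values: 0.31, 0.23, 0.20, 0.76, 0.54; count ≥ 0.49 → 2.

2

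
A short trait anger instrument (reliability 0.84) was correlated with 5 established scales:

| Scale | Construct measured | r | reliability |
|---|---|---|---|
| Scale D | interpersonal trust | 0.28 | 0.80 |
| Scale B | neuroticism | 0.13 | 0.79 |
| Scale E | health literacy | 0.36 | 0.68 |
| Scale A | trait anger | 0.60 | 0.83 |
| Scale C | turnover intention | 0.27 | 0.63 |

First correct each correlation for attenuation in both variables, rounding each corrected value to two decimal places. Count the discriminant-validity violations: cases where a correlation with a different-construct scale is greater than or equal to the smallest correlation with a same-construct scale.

0

Disattenuated r (r / √(r_scale · r_new)):
  Scale D (disc): 0.28 / √(0.80·0.84) = 0.34
  Scale B (disc): 0.13 / √(0.79·0.84) = 0.16
  Scale E (disc): 0.36 / √(0.68·0.84) = 0.48
  Scale A (conv): 0.60 / √(0.83·0.84) = 0.72
  Scale C (disc): 0.27 / √(0.63·0.84) = 0.37
Smallest convergent = 0.72. Discriminant values: 0.34, 0.16, 0.48, 0.37; count ≥ 0.72 → 0.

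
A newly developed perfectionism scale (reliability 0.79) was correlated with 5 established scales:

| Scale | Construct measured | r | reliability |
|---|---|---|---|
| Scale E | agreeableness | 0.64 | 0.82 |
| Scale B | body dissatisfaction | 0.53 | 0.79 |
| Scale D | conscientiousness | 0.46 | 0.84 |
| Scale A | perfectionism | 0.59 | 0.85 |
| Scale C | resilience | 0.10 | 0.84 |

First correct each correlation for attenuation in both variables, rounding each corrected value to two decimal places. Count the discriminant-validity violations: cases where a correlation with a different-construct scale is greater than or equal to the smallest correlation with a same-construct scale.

1

Disattenuated r (r / √(r_scale · r_new)):
  Scale E (disc): 0.64 / √(0.82·0.79) = 0.80
  Scale B (disc): 0.53 / √(0.79·0.79) = 0.67
  Scale D (disc): 0.46 / √(0.84·0.79) = 0.56
  Scale A (conv): 0.59 / √(0.85·0.79) = 0.72
  Scale C (disc): 0.10 / √(0.84·0.79) = 0.12
Smallest convergent = 0.72. Discriminant values: 0.80, 0.67, 0.56, 0.12; count ≥ 0.72 → 1.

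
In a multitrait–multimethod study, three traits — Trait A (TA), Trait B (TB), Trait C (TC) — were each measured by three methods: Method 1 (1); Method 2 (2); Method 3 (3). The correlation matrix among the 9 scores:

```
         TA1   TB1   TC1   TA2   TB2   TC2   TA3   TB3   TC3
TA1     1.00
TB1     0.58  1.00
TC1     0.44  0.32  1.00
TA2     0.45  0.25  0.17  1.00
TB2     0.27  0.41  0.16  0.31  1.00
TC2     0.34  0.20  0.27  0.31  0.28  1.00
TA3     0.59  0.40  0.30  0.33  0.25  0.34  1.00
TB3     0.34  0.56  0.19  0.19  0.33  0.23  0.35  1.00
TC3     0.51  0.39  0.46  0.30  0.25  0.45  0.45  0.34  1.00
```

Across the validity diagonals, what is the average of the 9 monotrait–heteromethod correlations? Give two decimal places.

0.43

Convergent values: 0.45, 0.59, 0.33, 0.41, 0.56, 0.33, 0.27, 0.46, 0.45; mean = 3.85/9 = 0.43.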